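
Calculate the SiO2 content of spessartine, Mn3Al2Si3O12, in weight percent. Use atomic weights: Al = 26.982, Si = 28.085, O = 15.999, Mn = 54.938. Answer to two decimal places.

36.41 wt%

Formula mass = 495.021 g/mol.
3 Si → 3.0000 mol SiO2 per formula unit; M(SiO2) = 60.083, so SiO2 mass = 180.249 g.
180.249/495.021 × 100 = 36.41 wt%.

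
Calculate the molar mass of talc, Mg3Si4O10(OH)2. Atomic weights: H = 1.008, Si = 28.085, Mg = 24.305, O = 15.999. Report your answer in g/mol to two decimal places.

M = 3·24.305 + 4·28.085 + 12·15.999 + 2·1.008

379.26 g/mol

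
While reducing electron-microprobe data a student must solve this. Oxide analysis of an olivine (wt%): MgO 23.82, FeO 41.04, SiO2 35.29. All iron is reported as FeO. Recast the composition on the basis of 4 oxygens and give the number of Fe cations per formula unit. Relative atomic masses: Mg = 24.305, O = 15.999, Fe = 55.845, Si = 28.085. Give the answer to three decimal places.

0.978 Fe apfu

23.82 wt% MgO ÷ 40.304 g/mol = 0.59101 mol, giving 0.59101 Mg and 0.59101 O.
41.04 wt% FeO ÷ 71.844 g/mol = 0.57124 mol, giving 0.57124 Fe and 0.57124 O.
35.29 wt% SiO2 ÷ 60.083 g/mol = 0.58735 mol, giving 0.58735 Si and 1.17470 O.
Oxygen sums to 2.33695; scaling by 4/2.33695 = 1.71163 puts the formula on 4 O.
Fe: 0.57124 × 1.71163 = 0.978 atoms per formula unit.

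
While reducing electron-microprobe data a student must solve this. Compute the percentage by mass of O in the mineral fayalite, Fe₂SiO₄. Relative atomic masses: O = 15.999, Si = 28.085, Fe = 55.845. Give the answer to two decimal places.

Formula mass = 2*55.845 + 1*28.085 + 4*15.999 = 203.771 g/mol, of which 63.996 g is O.
So O makes up 63.996/203.771 = 0.3141 of the mass, i.e. 31.41%.

31.41 mass %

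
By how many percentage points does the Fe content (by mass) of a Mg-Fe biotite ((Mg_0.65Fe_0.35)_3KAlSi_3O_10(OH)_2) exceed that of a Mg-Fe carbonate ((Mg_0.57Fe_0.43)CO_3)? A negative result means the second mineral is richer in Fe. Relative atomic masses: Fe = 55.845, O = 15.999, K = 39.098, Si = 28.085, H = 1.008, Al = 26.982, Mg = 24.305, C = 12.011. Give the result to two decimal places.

-11.51 percentage points

M((Mg_0.65Fe_0.35)_3KAlSi_3O_10(OH)_2) = 450.371 g/mol, so wt% Fe = 58.637/450.371 × 100 = 13.02%.
M((Mg_0.57Fe_0.43)CO_3) = 97.875 g/mol, so wt% Fe = 24.013/97.875 × 100 = 24.53%.
13.02 − 24.53 = -11.51 pp.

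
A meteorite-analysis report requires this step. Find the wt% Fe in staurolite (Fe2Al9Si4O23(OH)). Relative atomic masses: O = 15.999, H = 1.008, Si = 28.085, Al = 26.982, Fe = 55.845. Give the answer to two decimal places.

13.11 weight percent

M(Fe2Al9Si4O23(OH)) = 851.852 g/mol.
Fe contributes 2 × 55.845 = 111.690 g per mole.
111.690/851.852 = 0.1311 → 13.11%.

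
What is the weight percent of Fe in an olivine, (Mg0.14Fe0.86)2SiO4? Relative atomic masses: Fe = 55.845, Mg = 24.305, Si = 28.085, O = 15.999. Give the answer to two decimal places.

Formula mass = 0.28*24.305 + 1.72*55.845 + 1*28.085 + 4*15.999 = 194.940 g/mol, of which 96.053 g is Fe.
So Fe makes up 96.053/194.940 = 0.4927 of the mass, i.e. 49.27%.

49.27 mass %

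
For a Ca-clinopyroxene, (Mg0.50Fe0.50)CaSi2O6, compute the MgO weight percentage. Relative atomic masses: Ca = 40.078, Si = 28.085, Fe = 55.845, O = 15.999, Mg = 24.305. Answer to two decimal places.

8.67 wt%

Molar mass of (Mg0.50Fe0.50)CaSi2O6 = 0.50×24.305 + 0.50×55.845 + 1×40.078 + 2×28.085 + 6×15.999 = 232.317 g/mol.
Each formula unit contains 0.50 Mg, equivalent to 0.50/1 = 0.5000 mol MgO.
M(MgO) = 1×24.305 + 1×15.999 = 40.304 g/mol.
Mass of MgO per formula unit = 0.5000 × 40.304 = 20.152 g.
MgO wt% = 20.152 / 232.317 × 100 = 8.67%.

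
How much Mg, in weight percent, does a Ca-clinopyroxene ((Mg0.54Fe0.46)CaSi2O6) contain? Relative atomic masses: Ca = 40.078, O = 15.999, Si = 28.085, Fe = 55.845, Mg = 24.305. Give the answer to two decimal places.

5.68 weight percent

Formula mass = 0.54·24.305 + 0.46·55.845 + 1·40.078 + 2·28.085 + 6·15.999 = 231.055 g/mol, of which 13.125 g is Mg.
So Mg makes up 13.125/231.055 = 0.0568 of the mass, i.e. 5.68%.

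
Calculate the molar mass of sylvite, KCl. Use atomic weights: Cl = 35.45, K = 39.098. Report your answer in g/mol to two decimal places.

74.55 g/mol

M = 1×39.098 + 1×35.45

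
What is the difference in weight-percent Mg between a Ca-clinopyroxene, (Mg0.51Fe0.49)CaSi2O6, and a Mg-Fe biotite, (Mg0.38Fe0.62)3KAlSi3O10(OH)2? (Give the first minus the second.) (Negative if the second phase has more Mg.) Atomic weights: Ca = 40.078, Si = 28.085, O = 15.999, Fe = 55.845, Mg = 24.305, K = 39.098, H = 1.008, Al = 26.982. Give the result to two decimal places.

First mineral: 12.396 g Mg in 232.002 g formula = 5.34 wt% Mg.
Second mineral: 27.708 g Mg in 475.918 g formula = 5.82 wt% Mg.
5.34% − 5.82% gives a difference of -0.48 percentage points.

-0.48 percentage points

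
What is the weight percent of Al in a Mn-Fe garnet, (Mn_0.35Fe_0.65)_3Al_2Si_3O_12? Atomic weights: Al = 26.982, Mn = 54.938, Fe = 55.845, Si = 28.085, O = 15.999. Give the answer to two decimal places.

10.86 weight percent

Molar mass of (Mn_0.35Fe_0.65)_3Al_2Si_3O_12: 1.05*54.938 + 1.95*55.845 + 2*26.982 + 3*28.085 + 12*15.999 = 496.790 g/mol.
Mass of Al per formula unit: 2 × 26.982 = 53.964 g.
Weight fraction Al = 53.964 / 496.790 = 0.1086.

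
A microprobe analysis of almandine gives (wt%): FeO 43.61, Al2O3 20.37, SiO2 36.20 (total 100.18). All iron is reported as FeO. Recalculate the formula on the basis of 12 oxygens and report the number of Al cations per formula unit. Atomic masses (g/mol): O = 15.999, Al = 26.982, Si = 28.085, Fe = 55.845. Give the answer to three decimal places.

43.61 wt% FeO ÷ 71.844 g/mol = 0.60701 mol, giving 0.60701 Fe and 0.60701 O.
20.37 wt% Al2O3 ÷ 101.961 g/mol = 0.19978 mol, giving 0.39956 Al and 0.59934 O.
36.20 wt% SiO2 ÷ 60.083 g/mol = 0.60250 mol, giving 0.60250 Si and 1.20500 O.
Oxygen sums to 2.41135; scaling by 12/2.41135 = 4.97647 puts the formula on 12 O.
Al: 0.39956 × 4.97647 = 1.988 atoms per formula unit.

1.988 Al apfu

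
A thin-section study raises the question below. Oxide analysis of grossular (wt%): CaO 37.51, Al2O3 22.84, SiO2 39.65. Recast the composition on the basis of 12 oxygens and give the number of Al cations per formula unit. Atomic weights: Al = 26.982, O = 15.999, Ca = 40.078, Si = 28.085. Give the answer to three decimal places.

2.021 Al apfu

CaO: 37.51/56.077 = 0.66890 mol → 0.66890 mol Ca, 0.66890 mol O.
Al2O3: 22.84/101.961 = 0.22401 mol → 0.44802 mol Al, 0.67203 mol O.
SiO2: 39.65/60.083 = 0.65992 mol → 0.65992 mol Si, 1.31984 mol O.
Total oxygen = 2.66077 mol. Normalization factor = 12/2.66077 = 4.50997.
Al per 12 O = 0.44802 × 4.50997 = 2.021.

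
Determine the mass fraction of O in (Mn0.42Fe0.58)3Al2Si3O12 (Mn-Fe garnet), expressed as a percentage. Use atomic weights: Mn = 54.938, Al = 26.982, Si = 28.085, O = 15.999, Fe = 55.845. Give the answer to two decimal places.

M((Mn0.42Fe0.58)3Al2Si3O12) = 496.599 g/mol.
O contributes 12 × 15.999 = 191.988 g per mole.
191.988/496.599 = 0.3866 → 38.66%.

38.66 mass %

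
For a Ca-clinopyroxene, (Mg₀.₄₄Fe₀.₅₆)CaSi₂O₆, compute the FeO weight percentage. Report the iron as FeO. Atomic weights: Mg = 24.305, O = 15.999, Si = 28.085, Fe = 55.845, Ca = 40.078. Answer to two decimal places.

M((Mg₀.₄₄Fe₀.₅₆)CaSi₂O₆) = 234.209 g/mol; M(FeO) = 71.844 g/mol.
Moles FeO per formula unit = 0.56 Fe ÷ 1 = 0.5600.
FeO fraction = (0.5600 × 71.844) / 234.209 = 40.233/234.209 = 0.1718.

17.18 wt%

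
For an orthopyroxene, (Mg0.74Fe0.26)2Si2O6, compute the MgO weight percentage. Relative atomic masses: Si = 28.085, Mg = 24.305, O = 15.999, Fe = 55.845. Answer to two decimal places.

Molar mass of (Mg0.74Fe0.26)2Si2O6 = 1.48·24.305 + 0.52·55.845 + 2·28.085 + 6·15.999 = 217.175 g/mol.
Each formula unit contains 1.48 Mg, equivalent to 1.48/1 = 1.4800 mol MgO.
M(MgO) = 1×24.305 + 1×15.999 = 40.304 g/mol.
Mass of MgO per formula unit = 1.4800 × 40.304 = 59.650 g.
MgO wt% = 59.650 / 217.175 × 100 = 27.47%.

27.47 wt%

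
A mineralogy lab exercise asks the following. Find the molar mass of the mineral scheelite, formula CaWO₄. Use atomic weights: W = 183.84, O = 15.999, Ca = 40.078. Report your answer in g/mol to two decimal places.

Ca: 1 × 40.078 = 40.0780
W: 1 × 183.84 = 183.8400
O: 4 × 15.999 = 63.9960
Summing the contributions gives the formula mass.

287.91 g/mol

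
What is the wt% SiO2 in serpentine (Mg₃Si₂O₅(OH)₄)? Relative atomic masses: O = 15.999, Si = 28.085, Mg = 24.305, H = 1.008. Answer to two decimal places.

43.36 wt%

Formula mass = 277.108 g/mol.
2 Si → 2.0000 mol SiO2 per formula unit; M(SiO2) = 60.083, so SiO2 mass = 120.166 g.
120.166/277.108 × 100 = 43.36 wt%.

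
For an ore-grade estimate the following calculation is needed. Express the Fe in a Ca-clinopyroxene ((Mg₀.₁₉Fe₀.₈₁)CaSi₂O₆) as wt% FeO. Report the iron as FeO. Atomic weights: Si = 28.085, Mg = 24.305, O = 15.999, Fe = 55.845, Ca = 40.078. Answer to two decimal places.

24.04 wt%

M((Mg₀.₁₉Fe₀.₈₁)CaSi₂O₆) = 242.094 g/mol; M(FeO) = 71.844 g/mol.
Moles FeO per formula unit = 0.81 Fe ÷ 1 = 0.8100.
FeO fraction = (0.8100 × 71.844) / 242.094 = 58.194/242.094 = 0.2404.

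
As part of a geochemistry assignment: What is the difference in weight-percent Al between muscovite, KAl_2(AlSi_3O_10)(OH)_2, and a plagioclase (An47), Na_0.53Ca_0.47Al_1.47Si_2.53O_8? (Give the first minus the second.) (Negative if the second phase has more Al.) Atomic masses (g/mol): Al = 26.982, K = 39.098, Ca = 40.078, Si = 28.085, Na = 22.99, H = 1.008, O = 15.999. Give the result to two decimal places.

First mineral: 80.946 g Al in 398.303 g formula = 20.32 wt% Al.
Second mineral: 39.664 g Al in 269.732 g formula = 14.70 wt% Al.
20.32% − 14.70% gives a difference of 5.62 percentage points.

5.62 percentage points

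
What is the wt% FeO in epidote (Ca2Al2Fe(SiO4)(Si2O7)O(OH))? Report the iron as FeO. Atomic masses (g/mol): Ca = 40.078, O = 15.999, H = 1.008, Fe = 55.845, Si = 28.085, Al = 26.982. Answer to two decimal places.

M(Ca2Al2Fe(SiO4)(Si2O7)O(OH)) = 483.215 g/mol; M(FeO) = 71.844 g/mol.
Moles FeO per formula unit = 1 Fe ÷ 1 = 1.0000.
FeO fraction = (1.0000 × 71.844) / 483.215 = 71.844/483.215 = 0.1487.

14.87 wt%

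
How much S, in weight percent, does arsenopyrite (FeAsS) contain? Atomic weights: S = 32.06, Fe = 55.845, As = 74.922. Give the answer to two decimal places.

19.69 weight percent

Formula mass = 1*55.845 + 1*74.922 + 1*32.06 = 162.827 g/mol, of which 32.060 g is S.
So S makes up 32.060/162.827 = 0.1969 of the mass, i.e. 19.69%.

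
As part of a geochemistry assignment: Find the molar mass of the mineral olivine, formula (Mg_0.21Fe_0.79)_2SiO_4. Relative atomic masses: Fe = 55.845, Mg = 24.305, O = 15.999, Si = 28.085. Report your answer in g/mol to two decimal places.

190.52 g/mol

Mg: 0.42 × 24.305 = 10.2081
Fe: 1.58 × 55.845 = 88.2351
Si: 1 × 28.085 = 28.0850
O: 4 × 15.999 = 63.9960
Summing the contributions gives the formula mass.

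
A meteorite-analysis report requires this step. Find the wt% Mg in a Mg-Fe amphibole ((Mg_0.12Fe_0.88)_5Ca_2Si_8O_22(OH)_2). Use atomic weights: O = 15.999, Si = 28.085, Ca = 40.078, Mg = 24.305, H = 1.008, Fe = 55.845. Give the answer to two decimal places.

1.53 mass %

M((Mg_0.12Fe_0.88)_5Ca_2Si_8O_22(OH)_2) = 951.129 g/mol.
Mg contributes 0.60 × 24.305 = 14.583 g per mole.
14.583/951.129 = 0.0153 → 1.53%.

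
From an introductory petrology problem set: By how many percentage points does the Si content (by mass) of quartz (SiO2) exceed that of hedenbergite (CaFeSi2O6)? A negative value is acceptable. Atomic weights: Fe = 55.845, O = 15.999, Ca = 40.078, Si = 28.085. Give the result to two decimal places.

24.10 percentage points

First mineral: 28.085 g Si in 60.083 g formula = 46.74 wt% Si.
Second mineral: 56.170 g Si in 248.087 g formula = 22.64 wt% Si.
46.74% − 22.64% gives a difference of 24.10 percentage points.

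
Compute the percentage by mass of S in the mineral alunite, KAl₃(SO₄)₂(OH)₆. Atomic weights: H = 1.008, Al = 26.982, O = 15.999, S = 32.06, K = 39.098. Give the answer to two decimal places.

Formula mass = 1·39.098 + 3·26.982 + 2·32.06 + 14·15.999 + 6·1.008 = 414.198 g/mol, of which 64.120 g is S.
So S makes up 64.120/414.198 = 0.1548 of the mass, i.e. 15.48%.

15.48 wt%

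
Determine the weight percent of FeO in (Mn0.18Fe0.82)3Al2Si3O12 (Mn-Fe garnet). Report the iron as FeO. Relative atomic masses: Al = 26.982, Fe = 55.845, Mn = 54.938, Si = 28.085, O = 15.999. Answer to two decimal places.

M((Mn0.18Fe0.82)3Al2Si3O12) = 497.252 g/mol; M(FeO) = 71.844 g/mol.
Moles FeO per formula unit = 2.46 Fe ÷ 1 = 2.4600.
FeO fraction = (2.4600 × 71.844) / 497.252 = 176.736/497.252 = 0.3554.

35.54 wt%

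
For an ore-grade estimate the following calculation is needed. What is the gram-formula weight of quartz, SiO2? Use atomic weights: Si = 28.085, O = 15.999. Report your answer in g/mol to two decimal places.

Si: 1 × 28.085 = 28.0850
O: 2 × 15.999 = 31.9980
Summing the contributions gives the formula mass.

60.08 g/mol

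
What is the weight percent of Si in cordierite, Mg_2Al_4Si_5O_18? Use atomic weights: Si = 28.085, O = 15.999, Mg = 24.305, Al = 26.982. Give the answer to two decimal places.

Molar mass of Mg_2Al_4Si_5O_18: 2×24.305 + 4×26.982 + 5×28.085 + 18×15.999 = 584.945 g/mol.
Mass of Si per formula unit: 5 × 28.085 = 140.425 g.
Weight fraction Si = 140.425 / 584.945 = 0.2401.

24.01 weight percent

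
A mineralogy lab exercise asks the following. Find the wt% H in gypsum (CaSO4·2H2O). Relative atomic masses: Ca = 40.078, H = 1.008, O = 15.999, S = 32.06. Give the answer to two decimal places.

M(CaSO4·2H2O) = 172.164 g/mol.
H contributes 4 × 1.008 = 4.032 g per mole.
4.032/172.164 = 0.0234 → 2.34%.

2.34 wt%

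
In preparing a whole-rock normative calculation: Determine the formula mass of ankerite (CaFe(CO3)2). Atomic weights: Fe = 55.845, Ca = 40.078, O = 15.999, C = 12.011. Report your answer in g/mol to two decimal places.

215.94 g/mol

The formula mass is the sum 1*40.078 + 1*55.845 + 2*12.011 + 6*15.999.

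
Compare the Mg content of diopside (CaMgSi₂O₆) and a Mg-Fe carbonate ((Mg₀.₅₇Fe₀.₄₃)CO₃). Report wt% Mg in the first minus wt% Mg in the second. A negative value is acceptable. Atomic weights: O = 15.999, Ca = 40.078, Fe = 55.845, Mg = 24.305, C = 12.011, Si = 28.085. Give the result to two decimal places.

-2.93 percentage points

M(CaMgSi₂O₆) = 216.547 g/mol, so wt% Mg = 24.305/216.547 × 100 = 11.22%.
M((Mg₀.₅₇Fe₀.₄₃)CO₃) = 97.875 g/mol, so wt% Mg = 13.854/97.875 × 100 = 14.15%.
11.22 − 14.15 = -2.93 pp.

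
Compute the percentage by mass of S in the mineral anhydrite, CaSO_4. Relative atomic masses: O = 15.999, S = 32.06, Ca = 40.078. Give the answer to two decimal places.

M(CaSO_4) = 136.134 g/mol.
S contributes 1 × 32.06 = 32.060 g per mole.
32.060/136.134 = 0.2355 → 23.55%.

23.55 wt%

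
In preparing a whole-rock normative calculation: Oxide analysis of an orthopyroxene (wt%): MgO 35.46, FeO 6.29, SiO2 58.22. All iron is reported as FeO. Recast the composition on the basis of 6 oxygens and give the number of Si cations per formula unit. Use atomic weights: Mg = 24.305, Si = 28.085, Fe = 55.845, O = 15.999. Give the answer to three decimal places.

2.001 Si apfu

MgO: 35.46/40.304 = 0.87981 mol → 0.87981 mol Mg, 0.87981 mol O.
FeO: 6.29/71.844 = 0.08755 mol → 0.08755 mol Fe, 0.08755 mol O.
SiO2: 58.22/60.083 = 0.96899 mol → 0.96899 mol Si, 1.93798 mol O.
Total oxygen = 2.90534 mol. Normalization factor = 6/2.90534 = 2.06516.
Si per 6 O = 0.96899 × 2.06516 = 2.001.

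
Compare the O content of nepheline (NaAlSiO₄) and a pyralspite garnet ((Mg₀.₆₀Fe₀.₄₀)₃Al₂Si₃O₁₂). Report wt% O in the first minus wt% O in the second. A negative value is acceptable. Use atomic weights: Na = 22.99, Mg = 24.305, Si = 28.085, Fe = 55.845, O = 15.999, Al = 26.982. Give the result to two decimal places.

O in NaAlSiO₄: molar mass 142.053 g/mol; 4×15.999 = 63.996 g → 45.05 wt%.
O in (Mg₀.₆₀Fe₀.₄₀)₃Al₂Si₃O₁₂: molar mass 440.970 g/mol; 12×15.999 = 191.988 g → 43.54 wt%.
Difference = 45.05 − 43.54 = 1.51 percentage points.

1.51 percentage points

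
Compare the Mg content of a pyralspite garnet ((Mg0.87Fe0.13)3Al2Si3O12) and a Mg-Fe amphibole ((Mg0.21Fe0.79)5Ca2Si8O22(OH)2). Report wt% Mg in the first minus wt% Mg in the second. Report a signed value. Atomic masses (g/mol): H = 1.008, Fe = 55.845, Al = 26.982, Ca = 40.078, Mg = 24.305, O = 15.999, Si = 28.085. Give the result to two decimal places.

M((Mg0.87Fe0.13)3Al2Si3O12) = 415.423 g/mol, so wt% Mg = 63.436/415.423 × 100 = 15.27%.
M((Mg0.21Fe0.79)5Ca2Si8O22(OH)2) = 936.936 g/mol, so wt% Mg = 25.520/936.936 × 100 = 2.72%.
15.27 − 2.72 = 12.55 pp.

12.55 percentage points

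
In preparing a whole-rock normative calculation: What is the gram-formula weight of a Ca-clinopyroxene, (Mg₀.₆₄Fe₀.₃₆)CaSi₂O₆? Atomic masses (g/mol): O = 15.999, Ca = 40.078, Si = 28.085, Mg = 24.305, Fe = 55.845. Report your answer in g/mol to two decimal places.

M = 0.64(24.305) + 0.36(55.845) + 1(40.078) + 2(28.085) + 6(15.999)

227.90 g/mol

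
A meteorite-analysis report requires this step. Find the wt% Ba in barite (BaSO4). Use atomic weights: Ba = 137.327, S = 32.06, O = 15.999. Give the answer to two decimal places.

58.84 weight percent

Molar mass of BaSO4: 1×137.327 + 1×32.06 + 4×15.999 = 233.383 g/mol.
Mass of Ba per formula unit: 1 × 137.327 = 137.327 g.
Weight fraction Ba = 137.327 / 233.383 = 0.5884.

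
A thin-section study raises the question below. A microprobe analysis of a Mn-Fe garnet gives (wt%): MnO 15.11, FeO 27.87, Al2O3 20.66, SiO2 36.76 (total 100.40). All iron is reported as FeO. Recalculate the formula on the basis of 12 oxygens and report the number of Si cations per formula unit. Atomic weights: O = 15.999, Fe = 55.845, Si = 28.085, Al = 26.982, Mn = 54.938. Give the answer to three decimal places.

MnO (M=70.937): mol = 0.21301; Mn = 0.21301, O = 0.21301.
FeO (M=71.844): mol = 0.38792; Fe = 0.38792, O = 0.38792.
Al2O3 (M=101.961): mol = 0.20263; Al = 0.40526, O = 0.60789.
SiO2 (M=60.083): mol = 0.61182; Si = 0.61182, O = 1.22364.
ΣO = 2.43246; factor = 12/ΣO = 4.93328.
Si apfu = 0.61182 × 4.93328 = 3.018.

3.018 Si apfu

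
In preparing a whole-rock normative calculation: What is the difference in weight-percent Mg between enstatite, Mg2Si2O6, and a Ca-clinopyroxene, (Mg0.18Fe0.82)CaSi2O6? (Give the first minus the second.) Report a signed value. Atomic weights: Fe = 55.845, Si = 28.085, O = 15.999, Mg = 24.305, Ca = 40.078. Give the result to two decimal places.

M(Mg2Si2O6) = 200.774 g/mol, so wt% Mg = 48.610/200.774 × 100 = 24.21%.
M((Mg0.18Fe0.82)CaSi2O6) = 242.410 g/mol, so wt% Mg = 4.375/242.410 × 100 = 1.80%.
24.21 − 1.80 = 22.41 pp.

22.41 percentage points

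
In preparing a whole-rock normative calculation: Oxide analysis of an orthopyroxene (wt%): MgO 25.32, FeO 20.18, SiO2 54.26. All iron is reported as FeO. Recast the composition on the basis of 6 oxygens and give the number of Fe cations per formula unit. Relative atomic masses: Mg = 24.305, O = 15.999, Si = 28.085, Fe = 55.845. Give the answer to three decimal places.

MgO (M=40.304): mol = 0.62823; Mg = 0.62823, O = 0.62823.
FeO (M=71.844): mol = 0.28089; Fe = 0.28089, O = 0.28089.
SiO2 (M=60.083): mol = 0.90308; Si = 0.90308, O = 1.80616.
ΣO = 2.71528; factor = 6/ΣO = 2.20972.
Fe apfu = 0.28089 × 2.20972 = 0.621.

0.621 Fe apfu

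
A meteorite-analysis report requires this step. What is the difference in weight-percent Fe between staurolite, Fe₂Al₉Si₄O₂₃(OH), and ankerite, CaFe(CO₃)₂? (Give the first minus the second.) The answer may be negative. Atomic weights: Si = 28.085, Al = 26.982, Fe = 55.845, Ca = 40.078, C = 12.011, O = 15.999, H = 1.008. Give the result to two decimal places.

First mineral: 111.690 g Fe in 851.852 g formula = 13.11 wt% Fe.
Second mineral: 55.845 g Fe in 215.939 g formula = 25.86 wt% Fe.
13.11% − 25.86% gives a difference of -12.75 percentage points.

-12.75 percentage points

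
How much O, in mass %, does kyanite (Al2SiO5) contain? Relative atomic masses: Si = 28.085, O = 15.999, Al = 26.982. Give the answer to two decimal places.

49.37 mass %

M(Al2SiO5) = 162.044 g/mol.
O contributes 5 × 15.999 = 79.995 g per mole.
79.995/162.044 = 0.4937 → 49.37%.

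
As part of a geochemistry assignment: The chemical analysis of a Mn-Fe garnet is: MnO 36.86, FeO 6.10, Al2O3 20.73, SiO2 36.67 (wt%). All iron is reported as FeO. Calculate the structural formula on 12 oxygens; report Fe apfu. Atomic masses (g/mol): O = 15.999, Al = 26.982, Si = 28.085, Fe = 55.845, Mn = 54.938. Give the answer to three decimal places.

0.418 Fe apfu

MnO: 36.86/70.937 = 0.51962 mol → 0.51962 mol Mn, 0.51962 mol O.
FeO: 6.10/71.844 = 0.08491 mol → 0.08491 mol Fe, 0.08491 mol O.
Al2O3: 20.73/101.961 = 0.20331 mol → 0.40662 mol Al, 0.60993 mol O.
SiO2: 36.67/60.083 = 0.61032 mol → 0.61032 mol Si, 1.22064 mol O.
Total oxygen = 2.43510 mol. Normalization factor = 12/2.43510 = 4.92793.
Fe per 12 O = 0.08491 × 4.92793 = 0.418.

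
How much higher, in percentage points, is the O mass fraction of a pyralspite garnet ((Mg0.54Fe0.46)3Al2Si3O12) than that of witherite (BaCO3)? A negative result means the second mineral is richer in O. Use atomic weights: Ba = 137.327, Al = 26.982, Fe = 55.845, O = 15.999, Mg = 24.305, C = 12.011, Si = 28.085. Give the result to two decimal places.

O in (Mg0.54Fe0.46)3Al2Si3O12: molar mass 446.647 g/mol; 12×15.999 = 191.988 g → 42.98 wt%.
O in BaCO3: molar mass 197.335 g/mol; 3×15.999 = 47.997 g → 24.32 wt%.
Difference = 42.98 − 24.32 = 18.66 percentage points.

18.66 percentage points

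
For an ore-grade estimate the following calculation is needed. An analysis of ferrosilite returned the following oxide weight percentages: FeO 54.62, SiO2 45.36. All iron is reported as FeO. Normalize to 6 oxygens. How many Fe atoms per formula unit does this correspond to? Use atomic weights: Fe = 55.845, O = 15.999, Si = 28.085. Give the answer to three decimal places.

FeO: 54.62/71.844 = 0.76026 mol → 0.76026 mol Fe, 0.76026 mol O.
SiO2: 45.36/60.083 = 0.75496 mol → 0.75496 mol Si, 1.50992 mol O.
Total oxygen = 2.27018 mol. Normalization factor = 6/2.27018 = 2.64296.
Fe per 6 O = 0.76026 × 2.64296 = 2.009.

2.009 Fe apfu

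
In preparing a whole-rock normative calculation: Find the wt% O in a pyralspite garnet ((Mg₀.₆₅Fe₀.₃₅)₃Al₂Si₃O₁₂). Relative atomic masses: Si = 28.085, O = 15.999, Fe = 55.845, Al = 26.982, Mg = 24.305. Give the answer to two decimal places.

Molar mass of (Mg₀.₆₅Fe₀.₃₅)₃Al₂Si₃O₁₂: 1.95·24.305 + 1.05·55.845 + 2·26.982 + 3·28.085 + 12·15.999 = 436.239 g/mol.
Mass of O per formula unit: 12 × 15.999 = 191.988 g.
Weight fraction O = 191.988 / 436.239 = 0.4401.

44.01 weight percent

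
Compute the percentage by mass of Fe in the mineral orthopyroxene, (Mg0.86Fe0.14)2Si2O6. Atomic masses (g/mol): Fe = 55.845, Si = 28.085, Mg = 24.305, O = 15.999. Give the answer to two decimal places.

7.46 weight percent

Formula mass = 1.72×24.305 + 0.28×55.845 + 2×28.085 + 6×15.999 = 209.605 g/mol, of which 15.637 g is Fe.
So Fe makes up 15.637/209.605 = 0.0746 of the mass, i.e. 7.46%.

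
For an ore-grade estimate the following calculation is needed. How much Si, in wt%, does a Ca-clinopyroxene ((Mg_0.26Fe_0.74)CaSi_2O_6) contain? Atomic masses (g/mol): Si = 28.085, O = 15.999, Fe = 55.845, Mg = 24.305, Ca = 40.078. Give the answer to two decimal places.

23.42 wt%

Formula mass = 0.26*24.305 + 0.74*55.845 + 1*40.078 + 2*28.085 + 6*15.999 = 239.887 g/mol, of which 56.170 g is Si.
So Si makes up 56.170/239.887 = 0.2342 of the mass, i.e. 23.42%.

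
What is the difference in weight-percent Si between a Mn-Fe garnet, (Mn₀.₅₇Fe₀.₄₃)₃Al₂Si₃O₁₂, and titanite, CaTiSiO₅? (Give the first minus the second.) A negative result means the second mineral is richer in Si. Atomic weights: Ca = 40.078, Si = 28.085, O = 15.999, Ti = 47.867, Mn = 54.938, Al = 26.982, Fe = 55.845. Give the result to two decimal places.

Si in (Mn₀.₅₇Fe₀.₄₃)₃Al₂Si₃O₁₂: molar mass 496.191 g/mol; 3×28.085 = 84.255 g → 16.98 wt%.
Si in CaTiSiO₅: molar mass 196.025 g/mol; 1×28.085 = 28.085 g → 14.33 wt%.
Difference = 16.98 − 14.33 = 2.65 percentage points.

2.65 percentage points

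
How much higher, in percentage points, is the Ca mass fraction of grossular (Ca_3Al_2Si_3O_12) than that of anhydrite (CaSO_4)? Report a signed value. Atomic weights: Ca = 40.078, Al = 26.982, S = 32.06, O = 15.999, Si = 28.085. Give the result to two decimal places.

-2.75 percentage points

First mineral: 120.234 g Ca in 450.441 g formula = 26.69 wt% Ca.
Second mineral: 40.078 g Ca in 136.134 g formula = 29.44 wt% Ca.
26.69% − 29.44% gives a difference of -2.75 percentage points.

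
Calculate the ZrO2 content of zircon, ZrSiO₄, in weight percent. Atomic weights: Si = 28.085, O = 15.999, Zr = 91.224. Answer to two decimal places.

Molar mass of ZrSiO₄ = 1·91.224 + 1·28.085 + 4·15.999 = 183.305 g/mol.
Each formula unit contains 1 Zr, equivalent to 1/1 = 1.0000 mol ZrO2.
M(ZrO2) = 1×91.224 + 2×15.999 = 123.222 g/mol.
Mass of ZrO2 per formula unit = 1.0000 × 123.222 = 123.222 g.
ZrO2 wt% = 123.222 / 183.305 × 100 = 67.22%.

67.22 wt%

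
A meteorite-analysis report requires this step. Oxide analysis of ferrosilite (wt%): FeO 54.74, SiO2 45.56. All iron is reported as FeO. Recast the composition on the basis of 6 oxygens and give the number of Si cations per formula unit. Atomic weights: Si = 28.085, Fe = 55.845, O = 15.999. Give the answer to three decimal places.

FeO: 54.74/71.844 = 0.76193 mol → 0.76193 mol Fe, 0.76193 mol O.
SiO2: 45.56/60.083 = 0.75828 mol → 0.75828 mol Si, 1.51656 mol O.
Total oxygen = 2.27849 mol. Normalization factor = 6/2.27849 = 2.63332.
Si per 6 O = 0.75828 × 2.63332 = 1.997.

1.997 Si apfu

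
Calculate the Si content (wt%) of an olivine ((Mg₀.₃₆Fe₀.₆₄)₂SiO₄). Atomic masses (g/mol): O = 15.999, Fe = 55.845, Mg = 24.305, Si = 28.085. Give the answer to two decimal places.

Formula mass = 0.72*24.305 + 1.28*55.845 + 1*28.085 + 4*15.999 = 181.062 g/mol, of which 28.085 g is Si.
So Si makes up 28.085/181.062 = 0.1551 of the mass, i.e. 15.51%.

15.51 wt%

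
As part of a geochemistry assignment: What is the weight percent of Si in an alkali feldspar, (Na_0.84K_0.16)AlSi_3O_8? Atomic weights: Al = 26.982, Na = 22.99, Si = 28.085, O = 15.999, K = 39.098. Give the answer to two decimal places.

31.82 mass %

M((Na_0.84K_0.16)AlSi_3O_8) = 264.796 g/mol.
Si contributes 3 × 28.085 = 84.255 g per mole.
84.255/264.796 = 0.3182 → 31.82%.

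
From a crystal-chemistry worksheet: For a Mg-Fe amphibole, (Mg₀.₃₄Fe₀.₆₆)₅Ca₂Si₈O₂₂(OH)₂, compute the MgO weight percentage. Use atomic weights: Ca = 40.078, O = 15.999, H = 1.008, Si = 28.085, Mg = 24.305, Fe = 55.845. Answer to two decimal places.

Molar mass of (Mg₀.₃₄Fe₀.₆₆)₅Ca₂Si₈O₂₂(OH)₂ = 1.70×24.305 + 3.30×55.845 + 2×40.078 + 8×28.085 + 24×15.999 + 2×1.008 = 916.435 g/mol.
Each formula unit contains 1.70 Mg, equivalent to 1.70/1 = 1.7000 mol MgO.
M(MgO) = 1×24.305 + 1×15.999 = 40.304 g/mol.
Mass of MgO per formula unit = 1.7000 × 40.304 = 68.517 g.
MgO wt% = 68.517 / 916.435 × 100 = 7.48%.

7.48 wt%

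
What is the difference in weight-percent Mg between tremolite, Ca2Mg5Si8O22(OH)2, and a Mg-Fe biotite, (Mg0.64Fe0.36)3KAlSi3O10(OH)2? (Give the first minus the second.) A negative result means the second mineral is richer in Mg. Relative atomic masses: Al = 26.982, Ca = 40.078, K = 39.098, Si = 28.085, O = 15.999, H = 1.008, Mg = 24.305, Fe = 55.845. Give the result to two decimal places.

4.62 percentage points

Mg in Ca2Mg5Si8O22(OH)2: molar mass 812.353 g/mol; 5×24.305 = 121.525 g → 14.96 wt%.
Mg in (Mg0.64Fe0.36)3KAlSi3O10(OH)2: molar mass 451.317 g/mol; 1.92×24.305 = 46.666 g → 10.34 wt%.
Difference = 14.96 − 10.34 = 4.62 percentage points.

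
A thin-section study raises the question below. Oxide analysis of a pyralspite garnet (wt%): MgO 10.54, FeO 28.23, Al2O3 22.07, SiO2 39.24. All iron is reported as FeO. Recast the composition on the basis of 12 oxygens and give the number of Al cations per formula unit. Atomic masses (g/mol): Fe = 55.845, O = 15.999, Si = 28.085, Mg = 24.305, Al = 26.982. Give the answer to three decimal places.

10.54 wt% MgO ÷ 40.304 g/mol = 0.26151 mol, giving 0.26151 Mg and 0.26151 O.
28.23 wt% FeO ÷ 71.844 g/mol = 0.39293 mol, giving 0.39293 Fe and 0.39293 O.
22.07 wt% Al2O3 ÷ 101.961 g/mol = 0.21646 mol, giving 0.43292 Al and 0.64938 O.
39.24 wt% SiO2 ÷ 60.083 g/mol = 0.65310 mol, giving 0.65310 Si and 1.30620 O.
Oxygen sums to 2.61002; scaling by 12/2.61002 = 4.59767 puts the formula on 12 O.
Al: 0.43292 × 4.59767 = 1.990 atoms per formula unit.

1.990 Al apfu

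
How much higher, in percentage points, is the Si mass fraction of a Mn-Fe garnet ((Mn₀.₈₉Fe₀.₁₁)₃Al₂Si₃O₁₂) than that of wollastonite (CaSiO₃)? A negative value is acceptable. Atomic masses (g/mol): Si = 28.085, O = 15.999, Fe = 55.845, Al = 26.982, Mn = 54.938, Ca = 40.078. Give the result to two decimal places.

-7.17 percentage points

First mineral: 84.255 g Si in 495.320 g formula = 17.01 wt% Si.
Second mineral: 28.085 g Si in 116.160 g formula = 24.18 wt% Si.
17.01% − 24.18% gives a difference of -7.17 percentage points.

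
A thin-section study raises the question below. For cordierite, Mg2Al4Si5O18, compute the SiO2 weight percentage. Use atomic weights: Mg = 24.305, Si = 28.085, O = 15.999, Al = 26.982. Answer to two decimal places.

Formula mass = 584.945 g/mol.
5 Si → 5.0000 mol SiO2 per formula unit; M(SiO2) = 60.083, so SiO2 mass = 300.415 g.
300.415/584.945 × 100 = 51.36 wt%.

51.36 wt%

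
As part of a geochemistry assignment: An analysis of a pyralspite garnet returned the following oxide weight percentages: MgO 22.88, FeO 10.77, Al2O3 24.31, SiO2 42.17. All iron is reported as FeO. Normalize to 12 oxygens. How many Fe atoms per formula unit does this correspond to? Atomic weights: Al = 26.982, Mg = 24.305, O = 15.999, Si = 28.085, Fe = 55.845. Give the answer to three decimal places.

22.88 wt% MgO ÷ 40.304 g/mol = 0.56769 mol, giving 0.56769 Mg and 0.56769 O.
10.77 wt% FeO ÷ 71.844 g/mol = 0.14991 mol, giving 0.14991 Fe and 0.14991 O.
24.31 wt% Al2O3 ÷ 101.961 g/mol = 0.23842 mol, giving 0.47684 Al and 0.71526 O.
42.17 wt% SiO2 ÷ 60.083 g/mol = 0.70186 mol, giving 0.70186 Si and 1.40372 O.
Oxygen sums to 2.83658; scaling by 12/2.83658 = 4.23045 puts the formula on 12 O.
Fe: 0.14991 × 4.23045 = 0.634 atoms per formula unit.

0.634 Fe apfu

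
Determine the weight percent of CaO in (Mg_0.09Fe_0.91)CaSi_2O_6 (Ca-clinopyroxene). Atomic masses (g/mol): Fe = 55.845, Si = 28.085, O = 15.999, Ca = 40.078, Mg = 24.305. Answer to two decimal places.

M((Mg_0.09Fe_0.91)CaSi_2O_6) = 245.248 g/mol; M(CaO) = 56.077 g/mol.
Moles CaO per formula unit = 1 Ca ÷ 1 = 1.0000.
CaO fraction = (1.0000 × 56.077) / 245.248 = 56.077/245.248 = 0.2287.

22.87 wt%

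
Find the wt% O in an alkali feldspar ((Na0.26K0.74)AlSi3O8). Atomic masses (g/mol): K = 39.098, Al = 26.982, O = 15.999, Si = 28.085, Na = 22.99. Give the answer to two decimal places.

M((Na0.26K0.74)AlSi3O8) = 274.139 g/mol.
O contributes 8 × 15.999 = 127.992 g per mole.
127.992/274.139 = 0.4669 → 46.69%.

46.69 wt%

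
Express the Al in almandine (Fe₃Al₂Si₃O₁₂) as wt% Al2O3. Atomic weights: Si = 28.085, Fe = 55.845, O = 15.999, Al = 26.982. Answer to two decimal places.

20.48 wt%

Molar mass of Fe₃Al₂Si₃O₁₂ = 3×55.845 + 2×26.982 + 3×28.085 + 12×15.999 = 497.742 g/mol.
Each formula unit contains 2 Al, equivalent to 2/2 = 1.0000 mol Al2O3.
M(Al2O3) = 2×26.982 + 3×15.999 = 101.961 g/mol.
Mass of Al2O3 per formula unit = 1.0000 × 101.961 = 101.961 g.
Al2O3 wt% = 101.961 / 497.742 × 100 = 20.48%.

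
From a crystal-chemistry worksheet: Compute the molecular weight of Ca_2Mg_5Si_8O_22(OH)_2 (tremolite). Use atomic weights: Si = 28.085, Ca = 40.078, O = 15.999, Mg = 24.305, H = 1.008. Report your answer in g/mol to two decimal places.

812.35 g/mol

The formula mass is the sum 2(40.078) + 5(24.305) + 8(28.085) + 24(15.999) + 2(1.008).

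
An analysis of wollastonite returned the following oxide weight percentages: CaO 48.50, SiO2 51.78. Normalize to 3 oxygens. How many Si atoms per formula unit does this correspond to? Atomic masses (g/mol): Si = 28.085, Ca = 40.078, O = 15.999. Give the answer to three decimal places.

48.50 wt% CaO ÷ 56.077 g/mol = 0.86488 mol, giving 0.86488 Ca and 0.86488 O.
51.78 wt% SiO2 ÷ 60.083 g/mol = 0.86181 mol, giving 0.86181 Si and 1.72362 O.
Oxygen sums to 2.58850; scaling by 3/2.58850 = 1.15897 puts the formula on 3 O.
Si: 0.86181 × 1.15897 = 0.999 atoms per formula unit.

0.999 Si apfu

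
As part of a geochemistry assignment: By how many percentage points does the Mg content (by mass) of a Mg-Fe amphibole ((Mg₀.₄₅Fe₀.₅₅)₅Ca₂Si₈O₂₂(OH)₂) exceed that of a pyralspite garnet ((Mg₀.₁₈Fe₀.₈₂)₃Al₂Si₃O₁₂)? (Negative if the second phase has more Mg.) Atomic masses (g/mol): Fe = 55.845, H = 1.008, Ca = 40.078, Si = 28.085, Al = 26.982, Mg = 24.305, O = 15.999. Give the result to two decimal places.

3.35 percentage points

First mineral: 54.686 g Mg in 899.088 g formula = 6.08 wt% Mg.
Second mineral: 13.125 g Mg in 480.710 g formula = 2.73 wt% Mg.
6.08% − 2.73% gives a difference of 3.35 percentage points.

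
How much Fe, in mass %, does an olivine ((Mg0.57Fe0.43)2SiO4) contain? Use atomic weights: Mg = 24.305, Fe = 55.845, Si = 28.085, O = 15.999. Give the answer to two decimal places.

Formula mass = 1.14×24.305 + 0.86×55.845 + 1×28.085 + 4×15.999 = 167.815 g/mol, of which 48.027 g is Fe.
So Fe makes up 48.027/167.815 = 0.2862 of the mass, i.e. 28.62%.

28.62 mass %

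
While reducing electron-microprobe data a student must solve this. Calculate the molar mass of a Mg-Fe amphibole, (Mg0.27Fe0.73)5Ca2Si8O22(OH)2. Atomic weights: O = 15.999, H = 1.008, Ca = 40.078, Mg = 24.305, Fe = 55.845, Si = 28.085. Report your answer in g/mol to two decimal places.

The formula mass is the sum 1.35×24.305 + 3.65×55.845 + 2×40.078 + 8×28.085 + 24×15.999 + 2×1.008.

927.47 g/mol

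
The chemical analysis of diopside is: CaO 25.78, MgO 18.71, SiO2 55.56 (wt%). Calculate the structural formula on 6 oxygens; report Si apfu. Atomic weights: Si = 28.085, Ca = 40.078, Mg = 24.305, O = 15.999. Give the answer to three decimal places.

2.001 Si apfu

CaO: 25.78/56.077 = 0.45973 mol → 0.45973 mol Ca, 0.45973 mol O.
MgO: 18.71/40.304 = 0.46422 mol → 0.46422 mol Mg, 0.46422 mol O.
SiO2: 55.56/60.083 = 0.92472 mol → 0.92472 mol Si, 1.84944 mol O.
Total oxygen = 2.77339 mol. Normalization factor = 6/2.77339 = 2.16342.
Si per 6 O = 0.92472 × 2.16342 = 2.001.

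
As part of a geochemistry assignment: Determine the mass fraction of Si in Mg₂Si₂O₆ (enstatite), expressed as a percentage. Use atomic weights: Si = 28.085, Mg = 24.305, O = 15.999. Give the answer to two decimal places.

27.98 wt%

Formula mass = 2×24.305 + 2×28.085 + 6×15.999 = 200.774 g/mol, of which 56.170 g is Si.
So Si makes up 56.170/200.774 = 0.2798 of the mass, i.e. 27.98%.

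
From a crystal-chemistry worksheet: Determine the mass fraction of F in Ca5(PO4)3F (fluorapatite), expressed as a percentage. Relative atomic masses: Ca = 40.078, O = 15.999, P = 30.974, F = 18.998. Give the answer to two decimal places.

3.77 weight percent

Molar mass of Ca5(PO4)3F: 5×40.078 + 3×30.974 + 12×15.999 + 1×18.998 = 504.298 g/mol.
Mass of F per formula unit: 1 × 18.998 = 18.998 g.
Weight fraction F = 18.998 / 504.298 = 0.0377.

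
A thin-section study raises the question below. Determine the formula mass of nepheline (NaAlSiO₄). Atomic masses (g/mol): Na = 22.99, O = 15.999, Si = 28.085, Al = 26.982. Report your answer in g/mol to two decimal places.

M = 1×22.99 + 1×26.982 + 1×28.085 + 4×15.999

142.05 g/mol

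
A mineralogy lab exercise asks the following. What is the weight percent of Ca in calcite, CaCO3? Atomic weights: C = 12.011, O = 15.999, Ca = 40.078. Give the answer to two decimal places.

M(CaCO3) = 100.086 g/mol.
Ca contributes 1 × 40.078 = 40.078 g per mole.
40.078/100.086 = 0.4004 → 40.04%.

40.04 wt%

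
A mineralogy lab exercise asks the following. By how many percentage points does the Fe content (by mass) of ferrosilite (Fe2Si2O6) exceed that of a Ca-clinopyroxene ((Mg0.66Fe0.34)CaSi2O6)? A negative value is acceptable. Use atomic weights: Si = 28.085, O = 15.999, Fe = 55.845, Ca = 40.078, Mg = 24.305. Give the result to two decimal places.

M(Fe2Si2O6) = 263.854 g/mol, so wt% Fe = 111.690/263.854 × 100 = 42.33%.
M((Mg0.66Fe0.34)CaSi2O6) = 227.271 g/mol, so wt% Fe = 18.987/227.271 × 100 = 8.35%.
42.33 − 8.35 = 33.98 pp.

33.98 percentage points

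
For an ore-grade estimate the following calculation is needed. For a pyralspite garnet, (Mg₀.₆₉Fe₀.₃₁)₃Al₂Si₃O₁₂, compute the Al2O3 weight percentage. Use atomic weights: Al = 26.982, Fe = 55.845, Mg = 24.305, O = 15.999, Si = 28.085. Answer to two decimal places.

Molar mass of (Mg₀.₆₉Fe₀.₃₁)₃Al₂Si₃O₁₂ = 2.07*24.305 + 0.93*55.845 + 2*26.982 + 3*28.085 + 12*15.999 = 432.454 g/mol.
Each formula unit contains 2 Al, equivalent to 2/2 = 1.0000 mol Al2O3.
M(Al2O3) = 2×26.982 + 3×15.999 = 101.961 g/mol.
Mass of Al2O3 per formula unit = 1.0000 × 101.961 = 101.961 g.
Al2O3 wt% = 101.961 / 432.454 × 100 = 23.58%.

23.58 wt%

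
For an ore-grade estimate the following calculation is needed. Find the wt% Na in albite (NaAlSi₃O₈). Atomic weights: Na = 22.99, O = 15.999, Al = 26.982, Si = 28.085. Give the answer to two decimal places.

8.77 weight percent

M(NaAlSi₃O₈) = 262.219 g/mol.
Na contributes 1 × 22.99 = 22.990 g per mole.
22.990/262.219 = 0.0877 → 8.77%.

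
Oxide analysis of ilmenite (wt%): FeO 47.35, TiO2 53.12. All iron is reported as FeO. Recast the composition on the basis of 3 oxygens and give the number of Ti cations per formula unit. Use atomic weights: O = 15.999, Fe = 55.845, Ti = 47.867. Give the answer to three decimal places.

FeO (M=71.844): mol = 0.65907; Fe = 0.65907, O = 0.65907.
TiO2 (M=79.865): mol = 0.66512; Ti = 0.66512, O = 1.33024.
ΣO = 1.98931; factor = 3/ΣO = 1.50806.
Ti apfu = 0.66512 × 1.50806 = 1.003.

1.003 Ti apfu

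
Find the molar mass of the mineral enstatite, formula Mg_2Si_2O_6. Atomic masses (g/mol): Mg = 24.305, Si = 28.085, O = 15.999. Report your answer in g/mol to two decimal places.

M = 2×24.305 + 2×28.085 + 6×15.999

200.77 g/mol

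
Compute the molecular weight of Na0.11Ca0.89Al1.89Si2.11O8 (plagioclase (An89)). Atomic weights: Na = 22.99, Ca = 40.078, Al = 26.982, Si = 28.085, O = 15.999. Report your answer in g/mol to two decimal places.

276.45 g/mol

The formula mass is the sum 0.11×22.99 + 0.89×40.078 + 1.89×26.982 + 2.11×28.085 + 8×15.999.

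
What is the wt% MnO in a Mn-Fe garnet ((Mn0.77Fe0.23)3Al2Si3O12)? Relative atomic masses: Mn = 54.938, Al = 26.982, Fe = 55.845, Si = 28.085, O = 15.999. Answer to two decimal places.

Molar mass of (Mn0.77Fe0.23)3Al2Si3O12 = 2.31·54.938 + 0.69·55.845 + 2·26.982 + 3·28.085 + 12·15.999 = 495.647 g/mol.
Each formula unit contains 2.31 Mn, equivalent to 2.31/1 = 2.3100 mol MnO.
M(MnO) = 1×54.938 + 1×15.999 = 70.937 g/mol.
Mass of MnO per formula unit = 2.3100 × 70.937 = 163.864 g.
MnO wt% = 163.864 / 495.647 × 100 = 33.06%.

33.06 wt%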